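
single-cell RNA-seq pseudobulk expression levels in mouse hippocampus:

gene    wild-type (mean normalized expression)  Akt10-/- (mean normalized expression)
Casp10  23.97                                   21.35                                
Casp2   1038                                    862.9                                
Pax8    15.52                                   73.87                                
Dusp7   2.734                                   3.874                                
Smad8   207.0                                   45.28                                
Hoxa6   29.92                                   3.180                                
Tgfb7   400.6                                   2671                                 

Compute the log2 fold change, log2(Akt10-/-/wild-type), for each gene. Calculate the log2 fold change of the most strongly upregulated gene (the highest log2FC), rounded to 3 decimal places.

log2(21.35/23.97) = -0.167  (Casp10)
log2(862.9/1038) = -0.267  (Casp2)
log2(73.87/15.52) = 2.251  (Pax8)
log2(3.874/2.734) = 0.503  (Dusp7)
log2(45.28/207.0) = -2.193  (Smad8)
log2(3.180/29.92) = -3.234  (Hoxa6)
log2(2671/400.6) = 2.737  (Tgfb7)
Tgfb7 is most strongly upregulated.

2.737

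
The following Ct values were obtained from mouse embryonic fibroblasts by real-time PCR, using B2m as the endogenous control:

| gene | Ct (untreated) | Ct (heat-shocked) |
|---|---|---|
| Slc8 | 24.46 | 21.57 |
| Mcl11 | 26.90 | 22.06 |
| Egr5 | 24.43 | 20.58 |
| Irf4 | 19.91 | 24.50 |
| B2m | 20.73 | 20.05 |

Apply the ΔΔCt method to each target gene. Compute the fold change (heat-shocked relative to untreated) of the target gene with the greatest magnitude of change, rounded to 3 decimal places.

0.026

Slc8: ΔΔCt = (21.57−20.05) − (24.46−20.73) = 1.52 − 3.73 = -2.21; fold change = 2^2.21 = 4.627
Mcl11: ΔΔCt = (22.06−20.05) − (26.90−20.73) = 2.01 − 6.17 = -4.16; fold change = 2^4.16 = 17.877
Egr5: ΔΔCt = (20.58−20.05) − (24.43−20.73) = 0.53 − 3.70 = -3.17; fold change = 2^3.17 = 9.000
Irf4: ΔΔCt = (24.50−20.05) − (19.91−20.73) = 4.45 − (-0.82) = 5.27; fold change = 2^-5.27 = 0.026
Irf4 has the largest |ΔΔCt| = 5.27.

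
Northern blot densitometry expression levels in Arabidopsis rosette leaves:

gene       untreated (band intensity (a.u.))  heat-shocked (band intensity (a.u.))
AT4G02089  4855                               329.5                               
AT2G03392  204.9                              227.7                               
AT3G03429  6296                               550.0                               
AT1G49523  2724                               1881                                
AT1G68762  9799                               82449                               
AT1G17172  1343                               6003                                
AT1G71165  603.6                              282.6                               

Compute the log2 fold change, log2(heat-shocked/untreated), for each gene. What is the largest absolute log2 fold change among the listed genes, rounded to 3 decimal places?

3.881

log2(329.5/4855) = -3.881  (AT4G02089)
log2(227.7/204.9) = 0.152  (AT2G03392)
log2(550.0/6296) = -3.517  (AT3G03429)
log2(1881/2724) = -0.534  (AT1G49523)
log2(82449/9799) = 3.073  (AT1G68762)
log2(6003/1343) = 2.160  (AT1G17172)
log2(282.6/603.6) = -1.095  (AT1G71165)
The largest magnitude belongs to AT4G02089.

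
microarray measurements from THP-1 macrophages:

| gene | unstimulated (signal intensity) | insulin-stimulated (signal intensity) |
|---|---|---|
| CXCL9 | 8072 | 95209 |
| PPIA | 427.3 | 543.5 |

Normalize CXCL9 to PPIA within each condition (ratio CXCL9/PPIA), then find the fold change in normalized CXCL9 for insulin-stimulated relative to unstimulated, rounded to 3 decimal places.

9.273

CXCL9/PPIA (unstimulated) = 8072 / 427.3 = 18.891
CXCL9/PPIA (insulin-stimulated) = 95209 / 543.5 = 175.18
Fold change = 175.18 / 18.891 = 9.2732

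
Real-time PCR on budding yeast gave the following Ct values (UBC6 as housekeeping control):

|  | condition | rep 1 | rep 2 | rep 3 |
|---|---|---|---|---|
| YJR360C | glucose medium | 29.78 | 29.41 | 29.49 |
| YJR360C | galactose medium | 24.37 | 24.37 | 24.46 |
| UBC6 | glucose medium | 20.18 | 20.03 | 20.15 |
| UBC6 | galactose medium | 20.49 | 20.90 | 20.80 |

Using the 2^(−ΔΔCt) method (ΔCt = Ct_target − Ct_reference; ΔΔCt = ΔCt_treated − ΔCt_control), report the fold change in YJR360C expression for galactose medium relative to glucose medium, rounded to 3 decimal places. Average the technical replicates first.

54.569

Mean Ct: YJR360C glucose medium 29.560; YJR360C galactose medium 24.400; UBC6 glucose medium 20.120; UBC6 galactose medium 20.730
ΔCt(glucose medium) = 29.560 − 20.120 = 9.440
ΔCt(galactose medium) = 24.400 − 20.730 = 3.670
ΔΔCt = 3.670 − 9.440 = -5.770
Fold change = 2^(−(-5.770)) = 2^5.770 = 54.5686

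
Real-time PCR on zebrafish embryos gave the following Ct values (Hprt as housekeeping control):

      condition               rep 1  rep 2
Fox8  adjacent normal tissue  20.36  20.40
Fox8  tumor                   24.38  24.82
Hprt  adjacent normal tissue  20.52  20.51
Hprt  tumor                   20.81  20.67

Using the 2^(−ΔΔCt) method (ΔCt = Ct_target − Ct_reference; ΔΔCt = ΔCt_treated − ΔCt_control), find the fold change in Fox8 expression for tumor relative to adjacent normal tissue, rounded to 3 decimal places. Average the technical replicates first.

Mean Ct: Fox8 adjacent normal tissue 20.380; Fox8 tumor 24.600; Hprt adjacent normal tissue 20.515; Hprt tumor 20.740
ΔCt(adjacent normal tissue) = 20.380 − 20.515 = -0.135
ΔCt(tumor) = 24.600 − 20.740 = 3.860
ΔΔCt = 3.860 − (-0.135) = 3.995
Fold change = 2^(−3.995) = 0.0627

0.063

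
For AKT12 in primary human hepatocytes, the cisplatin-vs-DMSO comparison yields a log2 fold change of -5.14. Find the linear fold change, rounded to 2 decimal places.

Fold change = 2^(-5.14) = 0.028

0.03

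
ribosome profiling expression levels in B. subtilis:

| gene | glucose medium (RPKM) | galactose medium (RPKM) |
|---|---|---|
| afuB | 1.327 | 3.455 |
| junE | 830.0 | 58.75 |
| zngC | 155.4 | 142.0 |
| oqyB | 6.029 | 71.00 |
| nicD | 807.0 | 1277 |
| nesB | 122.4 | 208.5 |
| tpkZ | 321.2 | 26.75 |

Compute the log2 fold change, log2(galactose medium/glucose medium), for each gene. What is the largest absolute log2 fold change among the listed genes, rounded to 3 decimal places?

log2(3.455/1.327) = 1.381  (afuB)
log2(58.75/830.0) = -3.820  (junE)
log2(142.0/155.4) = -0.130  (zngC)
log2(71.00/6.029) = 3.558  (oqyB)
log2(1277/807.0) = 0.662  (nicD)
log2(208.5/122.4) = 0.768  (nesB)
log2(26.75/321.2) = -3.586  (tpkZ)
The largest magnitude belongs to junE.

3.820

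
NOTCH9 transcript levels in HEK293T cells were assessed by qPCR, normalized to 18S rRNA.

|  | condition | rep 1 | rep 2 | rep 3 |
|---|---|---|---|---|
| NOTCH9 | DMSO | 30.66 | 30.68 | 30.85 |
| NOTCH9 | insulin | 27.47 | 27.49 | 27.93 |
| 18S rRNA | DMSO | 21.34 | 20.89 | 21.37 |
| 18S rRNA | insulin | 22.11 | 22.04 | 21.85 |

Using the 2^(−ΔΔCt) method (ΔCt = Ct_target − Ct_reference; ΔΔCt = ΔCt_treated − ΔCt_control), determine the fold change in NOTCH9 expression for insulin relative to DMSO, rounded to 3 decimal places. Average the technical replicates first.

14.929

Mean Ct: NOTCH9 DMSO 30.730; NOTCH9 insulin 27.630; 18S rRNA DMSO 21.200; 18S rRNA insulin 22.000
ΔCt(DMSO) = 30.730 − 21.200 = 9.530
ΔCt(insulin) = 27.630 − 22.000 = 5.630
ΔΔCt = 5.630 − 9.530 = -3.900
Fold change = 2^(−(-3.900)) = 2^3.900 = 14.9285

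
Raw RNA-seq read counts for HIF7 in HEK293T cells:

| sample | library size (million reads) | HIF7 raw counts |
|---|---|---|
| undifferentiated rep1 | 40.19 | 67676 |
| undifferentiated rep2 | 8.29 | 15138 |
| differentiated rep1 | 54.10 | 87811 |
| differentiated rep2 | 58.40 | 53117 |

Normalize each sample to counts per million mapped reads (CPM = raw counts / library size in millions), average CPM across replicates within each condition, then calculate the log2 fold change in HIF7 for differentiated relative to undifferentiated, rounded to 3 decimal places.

-0.471

CPM(undifferentiated rep1) = 67676 / 40.19 = 1683.9015
CPM(undifferentiated rep2) = 15138 / 8.29 = 1826.0555
CPM(differentiated rep1) = 87811 / 54.10 = 1623.1238
CPM(differentiated rep2) = 53117 / 58.40 = 909.5377
mean CPM(undifferentiated) = 1754.9785; mean CPM(differentiated) = 1266.3308
Fold change = 1266.3308 / 1754.9785 = 0.72156
log2(0.72156) = -0.4708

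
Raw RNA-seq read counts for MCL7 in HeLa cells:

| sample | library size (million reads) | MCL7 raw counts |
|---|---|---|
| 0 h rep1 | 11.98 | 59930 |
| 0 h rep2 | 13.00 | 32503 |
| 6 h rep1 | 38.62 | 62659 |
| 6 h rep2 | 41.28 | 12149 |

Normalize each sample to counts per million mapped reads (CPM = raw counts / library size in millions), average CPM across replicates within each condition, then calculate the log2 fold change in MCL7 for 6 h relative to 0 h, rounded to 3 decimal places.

-1.969

CPM(0 h rep1) = 59930 / 11.98 = 5002.5042
CPM(0 h rep2) = 32503 / 13.00 = 2500.2308
CPM(6 h rep1) = 62659 / 38.62 = 1622.4495
CPM(6 h rep2) = 12149 / 41.28 = 294.3072
mean CPM(0 h) = 3751.3675; mean CPM(6 h) = 958.3783
Fold change = 958.3783 / 3751.3675 = 0.25547
log2(0.25547) = -1.9687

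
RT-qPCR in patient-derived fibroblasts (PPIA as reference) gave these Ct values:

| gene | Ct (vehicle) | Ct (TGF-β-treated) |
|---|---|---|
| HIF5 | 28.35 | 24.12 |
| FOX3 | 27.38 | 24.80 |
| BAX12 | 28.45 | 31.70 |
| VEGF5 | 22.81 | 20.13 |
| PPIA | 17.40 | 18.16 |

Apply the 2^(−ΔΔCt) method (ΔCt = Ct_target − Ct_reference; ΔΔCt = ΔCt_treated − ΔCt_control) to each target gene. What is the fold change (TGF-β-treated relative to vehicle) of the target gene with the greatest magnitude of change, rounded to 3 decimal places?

31.779

HIF5: ΔΔCt = (24.12−18.16) − (28.35−17.40) = 5.96 − 10.95 = -4.99; fold change = 2^4.99 = 31.779
FOX3: ΔΔCt = (24.80−18.16) − (27.38−17.40) = 6.64 − 9.98 = -3.34; fold change = 2^3.34 = 10.126
BAX12: ΔΔCt = (31.70−18.16) − (28.45−17.40) = 13.54 − 11.05 = 2.49; fold change = 2^-2.49 = 0.178
VEGF5: ΔΔCt = (20.13−18.16) − (22.81−17.40) = 1.97 − 5.41 = -3.44; fold change = 2^3.44 = 10.853
HIF5 has the largest |ΔΔCt| = 4.99.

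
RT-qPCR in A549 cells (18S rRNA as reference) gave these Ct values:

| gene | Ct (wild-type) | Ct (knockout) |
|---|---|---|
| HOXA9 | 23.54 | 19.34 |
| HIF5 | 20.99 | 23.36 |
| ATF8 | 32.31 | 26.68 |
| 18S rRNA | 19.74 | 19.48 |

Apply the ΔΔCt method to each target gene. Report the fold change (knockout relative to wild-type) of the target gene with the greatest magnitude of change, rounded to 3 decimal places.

41.355

HOXA9: ΔΔCt = (19.34−19.48) − (23.54−19.74) = -0.14 − 3.80 = -3.94; fold change = 2^3.94 = 15.348
HIF5: ΔΔCt = (23.36−19.48) − (20.99−19.74) = 3.88 − 1.25 = 2.63; fold change = 2^-2.63 = 0.162
ATF8: ΔΔCt = (26.68−19.48) − (32.31−19.74) = 7.20 − 12.57 = -5.37; fold change = 2^5.37 = 41.355
ATF8 has the largest |ΔΔCt| = 5.37.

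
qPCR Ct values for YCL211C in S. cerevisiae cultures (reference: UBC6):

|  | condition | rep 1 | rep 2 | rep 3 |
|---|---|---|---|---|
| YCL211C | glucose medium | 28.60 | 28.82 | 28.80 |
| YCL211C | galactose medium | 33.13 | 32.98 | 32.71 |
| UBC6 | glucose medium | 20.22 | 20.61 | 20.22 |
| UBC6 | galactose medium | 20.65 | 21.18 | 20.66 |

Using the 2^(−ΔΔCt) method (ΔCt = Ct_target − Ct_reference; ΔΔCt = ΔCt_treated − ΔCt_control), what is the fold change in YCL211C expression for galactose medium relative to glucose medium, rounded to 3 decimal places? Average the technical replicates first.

Mean Ct: YCL211C glucose medium 28.740; YCL211C galactose medium 32.940; UBC6 glucose medium 20.350; UBC6 galactose medium 20.830
ΔCt(glucose medium) = 28.740 − 20.350 = 8.390
ΔCt(galactose medium) = 32.940 − 20.830 = 12.110
ΔΔCt = 12.110 − 8.390 = 3.720
Fold change = 2^(−3.720) = 0.0759

0.076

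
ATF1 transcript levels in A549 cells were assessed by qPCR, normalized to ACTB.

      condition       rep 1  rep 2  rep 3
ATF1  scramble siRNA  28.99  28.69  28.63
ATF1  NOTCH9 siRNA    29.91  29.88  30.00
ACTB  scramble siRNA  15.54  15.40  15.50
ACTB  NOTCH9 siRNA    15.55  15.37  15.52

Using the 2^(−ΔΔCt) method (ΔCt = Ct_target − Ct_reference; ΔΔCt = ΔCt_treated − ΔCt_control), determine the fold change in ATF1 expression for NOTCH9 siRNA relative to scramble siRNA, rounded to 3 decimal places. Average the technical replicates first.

Mean Ct: ATF1 scramble siRNA 28.770; ATF1 NOTCH9 siRNA 29.930; ACTB scramble siRNA 15.480; ACTB NOTCH9 siRNA 15.480
ΔCt(scramble siRNA) = 28.770 − 15.480 = 13.290
ΔCt(NOTCH9 siRNA) = 29.930 − 15.480 = 14.450
ΔΔCt = 14.450 − 13.290 = 1.160
Fold change = 2^(−1.160) = 0.4475

0.448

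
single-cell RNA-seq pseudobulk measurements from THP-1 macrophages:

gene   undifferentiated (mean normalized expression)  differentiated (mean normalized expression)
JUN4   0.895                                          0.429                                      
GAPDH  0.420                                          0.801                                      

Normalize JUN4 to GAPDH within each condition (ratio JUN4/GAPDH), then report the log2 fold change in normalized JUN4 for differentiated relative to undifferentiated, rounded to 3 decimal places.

-1.992

JUN4/GAPDH (undifferentiated) = 0.895 / 0.420 = 2.131
JUN4/GAPDH (differentiated) = 0.429 / 0.801 = 0.53558
Fold change = 0.53558 / 2.131 = 0.2513
log2(0.2513) = -1.9923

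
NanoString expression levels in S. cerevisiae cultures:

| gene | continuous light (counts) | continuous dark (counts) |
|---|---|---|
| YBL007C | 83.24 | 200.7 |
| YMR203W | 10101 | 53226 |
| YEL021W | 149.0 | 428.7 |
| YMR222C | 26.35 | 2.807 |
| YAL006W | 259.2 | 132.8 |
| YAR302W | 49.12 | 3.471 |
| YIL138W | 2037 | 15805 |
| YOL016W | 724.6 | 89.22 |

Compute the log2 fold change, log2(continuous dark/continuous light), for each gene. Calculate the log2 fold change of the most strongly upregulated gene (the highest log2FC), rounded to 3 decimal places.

log2(200.7/83.24) = 1.270  (YBL007C)
log2(53226/10101) = 2.398  (YMR203W)
log2(428.7/149.0) = 1.525  (YEL021W)
log2(2.807/26.35) = -3.231  (YMR222C)
log2(132.8/259.2) = -0.965  (YAL006W)
log2(3.471/49.12) = -3.823  (YAR302W)
log2(15805/2037) = 2.956  (YIL138W)
log2(89.22/724.6) = -3.022  (YOL016W)
YIL138W is most strongly upregulated.

2.956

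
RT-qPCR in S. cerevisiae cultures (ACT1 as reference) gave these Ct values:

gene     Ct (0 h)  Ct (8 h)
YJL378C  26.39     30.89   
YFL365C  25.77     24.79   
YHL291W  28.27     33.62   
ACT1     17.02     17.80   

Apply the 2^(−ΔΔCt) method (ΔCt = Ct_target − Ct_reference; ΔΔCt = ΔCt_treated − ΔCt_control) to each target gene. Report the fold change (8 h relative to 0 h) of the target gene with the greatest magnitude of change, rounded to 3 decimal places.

0.042

YJL378C: ΔΔCt = (30.89−17.80) − (26.39−17.02) = 13.09 − 9.37 = 3.72; fold change = 2^-3.72 = 0.076
YFL365C: ΔΔCt = (24.79−17.80) − (25.77−17.02) = 6.99 − 8.75 = -1.76; fold change = 2^1.76 = 3.387
YHL291W: ΔΔCt = (33.62−17.80) − (28.27−17.02) = 15.82 − 11.25 = 4.57; fold change = 2^-4.57 = 0.042
YHL291W has the largest |ΔΔCt| = 4.57.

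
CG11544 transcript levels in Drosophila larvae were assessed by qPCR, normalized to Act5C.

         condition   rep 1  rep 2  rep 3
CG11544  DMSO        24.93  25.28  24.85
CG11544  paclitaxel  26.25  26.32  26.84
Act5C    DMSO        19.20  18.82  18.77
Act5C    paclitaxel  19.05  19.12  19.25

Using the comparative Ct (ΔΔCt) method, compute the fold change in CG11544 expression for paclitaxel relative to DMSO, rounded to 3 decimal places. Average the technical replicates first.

0.423

Mean Ct: CG11544 DMSO 25.020; CG11544 paclitaxel 26.470; Act5C DMSO 18.930; Act5C paclitaxel 19.140
ΔCt(DMSO) = 25.020 − 18.930 = 6.090
ΔCt(paclitaxel) = 26.470 − 19.140 = 7.330
ΔΔCt = 7.330 − 6.090 = 1.240
Fold change = 2^(−1.240) = 0.4234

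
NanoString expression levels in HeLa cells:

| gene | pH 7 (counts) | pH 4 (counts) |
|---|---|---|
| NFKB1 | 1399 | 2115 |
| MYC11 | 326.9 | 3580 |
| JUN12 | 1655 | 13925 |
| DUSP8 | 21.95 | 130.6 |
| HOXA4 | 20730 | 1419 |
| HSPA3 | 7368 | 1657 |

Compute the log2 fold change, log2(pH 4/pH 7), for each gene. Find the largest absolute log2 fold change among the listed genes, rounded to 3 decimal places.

3.869

log2(2115/1399) = 0.596  (NFKB1)
log2(3580/326.9) = 3.453  (MYC11)
log2(13925/1655) = 3.073  (JUN12)
log2(130.6/21.95) = 2.573  (DUSP8)
log2(1419/20730) = -3.869  (HOXA4)
log2(1657/7368) = -2.153  (HSPA3)
The largest magnitude belongs to HOXA4.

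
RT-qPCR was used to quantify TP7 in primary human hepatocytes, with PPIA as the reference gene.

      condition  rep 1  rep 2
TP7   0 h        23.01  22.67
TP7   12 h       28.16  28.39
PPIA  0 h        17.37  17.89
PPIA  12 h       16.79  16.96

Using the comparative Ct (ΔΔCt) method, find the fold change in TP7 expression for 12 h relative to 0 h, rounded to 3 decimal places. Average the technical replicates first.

Mean Ct: TP7 0 h 22.840; TP7 12 h 28.275; PPIA 0 h 17.630; PPIA 12 h 16.875
ΔCt(0 h) = 22.840 − 17.630 = 5.210
ΔCt(12 h) = 28.275 − 16.875 = 11.400
ΔΔCt = 11.400 − 5.210 = 6.190
Fold change = 2^(−6.190) = 0.0137

0.014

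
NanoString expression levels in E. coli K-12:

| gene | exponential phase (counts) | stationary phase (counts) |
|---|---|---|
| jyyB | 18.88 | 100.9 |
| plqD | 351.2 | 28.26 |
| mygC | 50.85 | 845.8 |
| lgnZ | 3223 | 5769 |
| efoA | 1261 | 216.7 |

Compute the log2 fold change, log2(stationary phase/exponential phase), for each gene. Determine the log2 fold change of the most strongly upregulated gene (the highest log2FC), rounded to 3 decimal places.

4.056

log2(100.9/18.88) = 2.418  (jyyB)
log2(28.26/351.2) = -3.635  (plqD)
log2(845.8/50.85) = 4.056  (mygC)
log2(5769/3223) = 0.840  (lgnZ)
log2(216.7/1261) = -2.541  (efoA)
mygC is most strongly upregulated.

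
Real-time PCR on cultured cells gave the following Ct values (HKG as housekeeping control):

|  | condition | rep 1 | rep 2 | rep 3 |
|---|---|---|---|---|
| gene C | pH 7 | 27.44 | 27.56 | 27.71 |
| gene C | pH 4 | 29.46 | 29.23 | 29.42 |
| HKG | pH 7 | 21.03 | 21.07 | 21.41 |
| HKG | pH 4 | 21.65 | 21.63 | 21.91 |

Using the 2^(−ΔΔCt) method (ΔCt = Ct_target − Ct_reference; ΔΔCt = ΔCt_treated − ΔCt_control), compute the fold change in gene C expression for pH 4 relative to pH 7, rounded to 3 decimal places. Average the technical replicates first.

Mean Ct: gene C pH 7 27.570; gene C pH 4 29.370; HKG pH 7 21.170; HKG pH 4 21.730
ΔCt(pH 7) = 27.570 − 21.170 = 6.400
ΔCt(pH 4) = 29.370 − 21.730 = 7.640
ΔΔCt = 7.640 − 6.400 = 1.240
Fold change = 2^(−1.240) = 0.4234

0.423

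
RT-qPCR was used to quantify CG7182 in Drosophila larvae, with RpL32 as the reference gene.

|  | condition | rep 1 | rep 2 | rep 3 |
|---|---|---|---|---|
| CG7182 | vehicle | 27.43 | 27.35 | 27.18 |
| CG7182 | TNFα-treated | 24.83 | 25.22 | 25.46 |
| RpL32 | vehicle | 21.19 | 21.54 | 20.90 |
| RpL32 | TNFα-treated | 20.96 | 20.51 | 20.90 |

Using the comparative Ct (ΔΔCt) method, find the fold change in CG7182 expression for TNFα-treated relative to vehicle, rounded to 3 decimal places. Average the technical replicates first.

3.317

Mean Ct: CG7182 vehicle 27.320; CG7182 TNFα-treated 25.170; RpL32 vehicle 21.210; RpL32 TNFα-treated 20.790
ΔCt(vehicle) = 27.320 − 21.210 = 6.110
ΔCt(TNFα-treated) = 25.170 − 20.790 = 4.380
ΔΔCt = 4.380 − 6.110 = -1.730
Fold change = 2^(−(-1.730)) = 2^1.730 = 3.3173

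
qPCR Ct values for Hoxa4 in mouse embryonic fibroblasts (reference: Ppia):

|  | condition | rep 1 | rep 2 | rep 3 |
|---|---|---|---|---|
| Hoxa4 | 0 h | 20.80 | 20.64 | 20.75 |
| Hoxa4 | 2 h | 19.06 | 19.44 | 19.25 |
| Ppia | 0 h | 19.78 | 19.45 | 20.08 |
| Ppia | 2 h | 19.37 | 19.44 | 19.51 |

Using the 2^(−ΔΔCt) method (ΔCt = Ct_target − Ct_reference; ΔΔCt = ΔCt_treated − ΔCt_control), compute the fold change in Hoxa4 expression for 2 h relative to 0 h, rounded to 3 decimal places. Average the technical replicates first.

2.219

Mean Ct: Hoxa4 0 h 20.730; Hoxa4 2 h 19.250; Ppia 0 h 19.770; Ppia 2 h 19.440
ΔCt(0 h) = 20.730 − 19.770 = 0.960
ΔCt(2 h) = 19.250 − 19.440 = -0.190
ΔΔCt = -0.190 − 0.960 = -1.150
Fold change = 2^(−(-1.150)) = 2^1.150 = 2.2191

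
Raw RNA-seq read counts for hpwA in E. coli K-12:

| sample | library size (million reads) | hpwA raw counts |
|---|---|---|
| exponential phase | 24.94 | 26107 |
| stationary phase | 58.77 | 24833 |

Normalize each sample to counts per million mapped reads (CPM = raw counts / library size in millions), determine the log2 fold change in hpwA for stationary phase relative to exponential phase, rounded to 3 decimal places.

-1.309

CPM(exponential phase) = 26107 / 24.94 = 1046.7923
CPM(stationary phase) = 24833 / 58.77 = 422.5455
Fold change = 422.5455 / 1046.7923 = 0.40366
log2(0.40366) = -1.3088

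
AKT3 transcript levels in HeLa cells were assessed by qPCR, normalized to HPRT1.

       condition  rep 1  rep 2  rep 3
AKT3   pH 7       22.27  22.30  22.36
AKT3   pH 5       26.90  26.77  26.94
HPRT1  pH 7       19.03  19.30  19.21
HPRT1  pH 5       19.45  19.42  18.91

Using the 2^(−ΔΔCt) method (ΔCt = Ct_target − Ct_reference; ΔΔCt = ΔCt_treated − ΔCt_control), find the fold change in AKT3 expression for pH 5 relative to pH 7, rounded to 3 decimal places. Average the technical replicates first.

0.045

Mean Ct: AKT3 pH 7 22.310; AKT3 pH 5 26.870; HPRT1 pH 7 19.180; HPRT1 pH 5 19.260
ΔCt(pH 7) = 22.310 − 19.180 = 3.130
ΔCt(pH 5) = 26.870 − 19.260 = 7.610
ΔΔCt = 7.610 − 3.130 = 4.480
Fold change = 2^(−4.480) = 0.0448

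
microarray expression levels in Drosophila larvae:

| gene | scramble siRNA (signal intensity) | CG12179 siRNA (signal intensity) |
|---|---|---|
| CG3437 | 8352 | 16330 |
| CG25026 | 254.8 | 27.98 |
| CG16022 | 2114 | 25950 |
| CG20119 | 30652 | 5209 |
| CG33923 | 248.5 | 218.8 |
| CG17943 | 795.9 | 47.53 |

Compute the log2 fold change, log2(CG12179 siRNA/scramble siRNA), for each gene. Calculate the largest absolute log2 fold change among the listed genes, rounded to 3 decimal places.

log2(16330/8352) = 0.967  (CG3437)
log2(27.98/254.8) = -3.187  (CG25026)
log2(25950/2114) = 3.618  (CG16022)
log2(5209/30652) = -2.557  (CG20119)
log2(218.8/248.5) = -0.184  (CG33923)
log2(47.53/795.9) = -4.066  (CG17943)
The largest magnitude belongs to CG17943.

4.066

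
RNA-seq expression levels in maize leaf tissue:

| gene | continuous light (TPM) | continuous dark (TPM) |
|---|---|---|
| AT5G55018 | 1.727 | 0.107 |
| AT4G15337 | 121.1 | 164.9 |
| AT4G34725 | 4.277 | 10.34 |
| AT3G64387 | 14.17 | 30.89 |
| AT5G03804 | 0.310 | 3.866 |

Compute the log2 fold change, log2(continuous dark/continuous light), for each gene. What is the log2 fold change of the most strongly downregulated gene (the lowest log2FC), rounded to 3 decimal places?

log2(0.107/1.727) = -4.013  (AT5G55018)
log2(164.9/121.1) = 0.445  (AT4G15337)
log2(10.34/4.277) = 1.274  (AT4G34725)
log2(30.89/14.17) = 1.124  (AT3G64387)
log2(3.866/0.310) = 3.641  (AT5G03804)
AT5G55018 is most strongly downregulated.

-4.013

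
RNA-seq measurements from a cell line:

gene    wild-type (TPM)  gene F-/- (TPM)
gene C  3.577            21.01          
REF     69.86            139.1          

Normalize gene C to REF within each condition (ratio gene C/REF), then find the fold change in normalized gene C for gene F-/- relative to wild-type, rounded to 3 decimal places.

gene C/REF (wild-type) = 3.577 / 69.86 = 0.051202
gene C/REF (gene F-/-) = 21.01 / 139.1 = 0.15104
Fold change = 0.15104 / 0.051202 = 2.9499

2.950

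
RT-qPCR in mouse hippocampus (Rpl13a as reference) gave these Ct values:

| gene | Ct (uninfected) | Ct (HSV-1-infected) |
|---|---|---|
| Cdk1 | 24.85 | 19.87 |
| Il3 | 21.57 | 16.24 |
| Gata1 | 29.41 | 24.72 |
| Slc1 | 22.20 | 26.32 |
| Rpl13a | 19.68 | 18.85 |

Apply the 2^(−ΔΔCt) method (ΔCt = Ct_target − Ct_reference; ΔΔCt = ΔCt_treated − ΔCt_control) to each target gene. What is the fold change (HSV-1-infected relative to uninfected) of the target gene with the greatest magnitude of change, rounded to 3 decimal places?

0.032

Cdk1: ΔΔCt = (19.87−18.85) − (24.85−19.68) = 1.02 − 5.17 = -4.15; fold change = 2^4.15 = 17.753
Il3: ΔΔCt = (16.24−18.85) − (21.57−19.68) = -2.61 − 1.89 = -4.50; fold change = 2^4.50 = 22.627
Gata1: ΔΔCt = (24.72−18.85) − (29.41−19.68) = 5.87 − 9.73 = -3.86; fold change = 2^3.86 = 14.520
Slc1: ΔΔCt = (26.32−18.85) − (22.20−19.68) = 7.47 − 2.52 = 4.95; fold change = 2^-4.95 = 0.032
Slc1 has the largest |ΔΔCt| = 4.95.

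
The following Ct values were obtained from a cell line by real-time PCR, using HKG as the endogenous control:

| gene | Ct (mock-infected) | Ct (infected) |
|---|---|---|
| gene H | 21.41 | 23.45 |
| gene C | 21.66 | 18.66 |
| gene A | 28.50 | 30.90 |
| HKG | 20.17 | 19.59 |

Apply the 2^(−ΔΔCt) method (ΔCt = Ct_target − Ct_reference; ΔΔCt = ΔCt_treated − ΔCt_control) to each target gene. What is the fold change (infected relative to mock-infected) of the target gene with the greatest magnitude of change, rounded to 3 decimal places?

0.127

gene H: ΔΔCt = (23.45−19.59) − (21.41−20.17) = 3.86 − 1.24 = 2.62; fold change = 2^-2.62 = 0.163
gene C: ΔΔCt = (18.66−19.59) − (21.66−20.17) = -0.93 − 1.49 = -2.42; fold change = 2^2.42 = 5.352
gene A: ΔΔCt = (30.90−19.59) − (28.50−20.17) = 11.31 − 8.33 = 2.98; fold change = 2^-2.98 = 0.127
gene A has the largest |ΔΔCt| = 2.98.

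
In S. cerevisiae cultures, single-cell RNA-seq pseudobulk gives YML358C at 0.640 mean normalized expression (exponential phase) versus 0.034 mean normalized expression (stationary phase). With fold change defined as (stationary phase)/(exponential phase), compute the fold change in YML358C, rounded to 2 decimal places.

Fold change = 0.034 / 0.640 = 0.053
YML358C is downregulated.

0.05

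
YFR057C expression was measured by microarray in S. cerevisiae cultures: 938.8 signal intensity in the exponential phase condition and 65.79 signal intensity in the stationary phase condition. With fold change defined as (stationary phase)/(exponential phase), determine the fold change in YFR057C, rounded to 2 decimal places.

Fold change = 65.79 / 938.8 = 0.070
YFR057C is downregulated.

0.07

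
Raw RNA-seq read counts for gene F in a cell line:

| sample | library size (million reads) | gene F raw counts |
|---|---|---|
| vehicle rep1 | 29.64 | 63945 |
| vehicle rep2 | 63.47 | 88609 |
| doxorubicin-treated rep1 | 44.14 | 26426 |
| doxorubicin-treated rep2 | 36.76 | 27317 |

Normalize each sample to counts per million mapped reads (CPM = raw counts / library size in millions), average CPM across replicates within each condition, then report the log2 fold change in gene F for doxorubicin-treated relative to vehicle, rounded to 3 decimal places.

CPM(vehicle rep1) = 63945 / 29.64 = 2157.3887
CPM(vehicle rep2) = 88609 / 63.47 = 1396.0769
CPM(doxorubicin-treated rep1) = 26426 / 44.14 = 598.6860
CPM(doxorubicin-treated rep2) = 27317 / 36.76 = 743.1175
mean CPM(vehicle) = 1776.7328; mean CPM(doxorubicin-treated) = 670.9018
Fold change = 670.9018 / 1776.7328 = 0.37760
log2(0.37760) = -1.4051

-1.405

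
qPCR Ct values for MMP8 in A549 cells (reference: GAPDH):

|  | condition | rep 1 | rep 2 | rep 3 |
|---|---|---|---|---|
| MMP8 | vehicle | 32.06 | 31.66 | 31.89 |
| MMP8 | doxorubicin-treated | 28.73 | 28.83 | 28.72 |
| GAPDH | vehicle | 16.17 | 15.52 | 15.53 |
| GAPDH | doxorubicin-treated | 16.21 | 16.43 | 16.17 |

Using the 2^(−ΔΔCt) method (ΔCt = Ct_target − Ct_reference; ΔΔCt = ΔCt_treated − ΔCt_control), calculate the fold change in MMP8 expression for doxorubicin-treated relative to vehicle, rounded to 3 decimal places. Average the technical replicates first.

12.467

Mean Ct: MMP8 vehicle 31.870; MMP8 doxorubicin-treated 28.760; GAPDH vehicle 15.740; GAPDH doxorubicin-treated 16.270
ΔCt(vehicle) = 31.870 − 15.740 = 16.130
ΔCt(doxorubicin-treated) = 28.760 − 16.270 = 12.490
ΔΔCt = 12.490 − 16.130 = -3.640
Fold change = 2^(−(-3.640)) = 2^3.640 = 12.4666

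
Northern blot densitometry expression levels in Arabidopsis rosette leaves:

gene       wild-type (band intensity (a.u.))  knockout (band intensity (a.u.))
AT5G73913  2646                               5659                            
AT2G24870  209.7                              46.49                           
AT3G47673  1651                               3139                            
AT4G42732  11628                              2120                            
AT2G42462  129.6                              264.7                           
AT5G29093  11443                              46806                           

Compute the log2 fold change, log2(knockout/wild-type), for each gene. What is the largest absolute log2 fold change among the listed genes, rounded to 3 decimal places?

log2(5659/2646) = 1.097  (AT5G73913)
log2(46.49/209.7) = -2.173  (AT2G24870)
log2(3139/1651) = 0.927  (AT3G47673)
log2(2120/11628) = -2.455  (AT4G42732)
log2(264.7/129.6) = 1.030  (AT2G42462)
log2(46806/11443) = 2.032  (AT5G29093)
The largest magnitude belongs to AT4G42732.

2.455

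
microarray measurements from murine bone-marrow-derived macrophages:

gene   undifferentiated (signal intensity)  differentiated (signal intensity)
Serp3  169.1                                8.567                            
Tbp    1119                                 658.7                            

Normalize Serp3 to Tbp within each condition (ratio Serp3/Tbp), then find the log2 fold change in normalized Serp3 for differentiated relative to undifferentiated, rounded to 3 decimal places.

-3.538

Serp3/Tbp (undifferentiated) = 169.1 / 1119 = 0.15112
Serp3/Tbp (differentiated) = 8.567 / 658.7 = 0.013006
Fold change = 0.013006 / 0.15112 = 0.0861
log2(0.0861) = -3.5384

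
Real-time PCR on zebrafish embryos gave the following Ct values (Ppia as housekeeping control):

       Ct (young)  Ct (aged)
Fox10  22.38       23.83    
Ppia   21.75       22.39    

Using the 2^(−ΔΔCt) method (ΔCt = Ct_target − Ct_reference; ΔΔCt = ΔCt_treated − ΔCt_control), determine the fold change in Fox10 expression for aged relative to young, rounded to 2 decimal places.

ΔCt(young) = 22.380 − 21.750 = 0.630
ΔCt(aged) = 23.830 − 22.390 = 1.440
ΔΔCt = 1.440 − 0.630 = 0.810
Fold change = 2^(−0.810) = 0.570

0.57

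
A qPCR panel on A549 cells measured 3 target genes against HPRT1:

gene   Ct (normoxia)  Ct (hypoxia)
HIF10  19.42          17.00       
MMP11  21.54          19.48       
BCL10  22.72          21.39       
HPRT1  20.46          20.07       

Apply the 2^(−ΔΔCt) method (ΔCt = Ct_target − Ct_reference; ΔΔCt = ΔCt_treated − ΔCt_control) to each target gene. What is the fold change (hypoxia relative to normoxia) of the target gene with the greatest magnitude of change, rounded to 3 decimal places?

4.084

HIF10: ΔΔCt = (17.00−20.07) − (19.42−20.46) = -3.07 − (-1.04) = -2.03; fold change = 2^2.03 = 4.084
MMP11: ΔΔCt = (19.48−20.07) − (21.54−20.46) = -0.59 − 1.08 = -1.67; fold change = 2^1.67 = 3.182
BCL10: ΔΔCt = (21.39−20.07) − (22.72−20.46) = 1.32 − 2.26 = -0.94; fold change = 2^0.94 = 1.919
HIF10 has the largest |ΔΔCt| = 2.03.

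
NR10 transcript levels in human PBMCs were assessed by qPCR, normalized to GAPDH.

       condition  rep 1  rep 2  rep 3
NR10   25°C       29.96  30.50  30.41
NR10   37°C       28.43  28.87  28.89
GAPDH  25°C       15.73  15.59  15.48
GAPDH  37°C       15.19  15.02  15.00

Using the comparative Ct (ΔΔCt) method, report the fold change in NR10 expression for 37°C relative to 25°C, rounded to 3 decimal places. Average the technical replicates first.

Mean Ct: NR10 25°C 30.290; NR10 37°C 28.730; GAPDH 25°C 15.600; GAPDH 37°C 15.070
ΔCt(25°C) = 30.290 − 15.600 = 14.690
ΔCt(37°C) = 28.730 − 15.070 = 13.660
ΔΔCt = 13.660 − 14.690 = -1.030
Fold change = 2^(−(-1.030)) = 2^1.030 = 2.0420

2.042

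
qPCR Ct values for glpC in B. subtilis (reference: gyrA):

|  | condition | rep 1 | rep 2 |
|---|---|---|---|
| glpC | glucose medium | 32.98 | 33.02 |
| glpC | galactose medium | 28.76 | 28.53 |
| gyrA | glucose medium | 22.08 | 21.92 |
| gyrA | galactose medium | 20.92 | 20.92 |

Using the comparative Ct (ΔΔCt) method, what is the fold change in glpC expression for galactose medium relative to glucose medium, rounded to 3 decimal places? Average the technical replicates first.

Mean Ct: glpC glucose medium 33.000; glpC galactose medium 28.645; gyrA glucose medium 22.000; gyrA galactose medium 20.920
ΔCt(glucose medium) = 33.000 − 22.000 = 11.000
ΔCt(galactose medium) = 28.645 − 20.920 = 7.725
ΔΔCt = 7.725 − 11.000 = -3.275
Fold change = 2^(−(-3.275)) = 2^3.275 = 9.6800

9.680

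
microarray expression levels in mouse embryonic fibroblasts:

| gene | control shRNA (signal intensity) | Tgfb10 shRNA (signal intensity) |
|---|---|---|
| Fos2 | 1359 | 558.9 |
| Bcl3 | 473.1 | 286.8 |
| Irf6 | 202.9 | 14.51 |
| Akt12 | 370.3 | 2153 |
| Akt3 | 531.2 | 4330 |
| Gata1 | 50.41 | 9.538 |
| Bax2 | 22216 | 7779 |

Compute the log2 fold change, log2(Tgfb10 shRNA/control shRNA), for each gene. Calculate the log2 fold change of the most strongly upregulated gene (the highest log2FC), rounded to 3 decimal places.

log2(558.9/1359) = -1.282  (Fos2)
log2(286.8/473.1) = -0.722  (Bcl3)
log2(14.51/202.9) = -3.806  (Irf6)
log2(2153/370.3) = 2.540  (Akt12)
log2(4330/531.2) = 3.027  (Akt3)
log2(9.538/50.41) = -2.402  (Gata1)
log2(7779/22216) = -1.514  (Bax2)
Akt3 is most strongly upregulated.

3.027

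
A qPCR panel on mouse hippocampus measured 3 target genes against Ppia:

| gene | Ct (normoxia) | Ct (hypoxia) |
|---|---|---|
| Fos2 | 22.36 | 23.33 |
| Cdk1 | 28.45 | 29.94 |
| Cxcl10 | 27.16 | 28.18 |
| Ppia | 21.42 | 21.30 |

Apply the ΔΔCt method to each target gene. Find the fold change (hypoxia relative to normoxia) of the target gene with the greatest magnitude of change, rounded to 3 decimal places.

0.328

Fos2: ΔΔCt = (23.33−21.30) − (22.36−21.42) = 2.03 − 0.94 = 1.09; fold change = 2^-1.09 = 0.470
Cdk1: ΔΔCt = (29.94−21.30) − (28.45−21.42) = 8.64 − 7.03 = 1.61; fold change = 2^-1.61 = 0.328
Cxcl10: ΔΔCt = (28.18−21.30) − (27.16−21.42) = 6.88 − 5.74 = 1.14; fold change = 2^-1.14 = 0.454
Cdk1 has the largest |ΔΔCt| = 1.61.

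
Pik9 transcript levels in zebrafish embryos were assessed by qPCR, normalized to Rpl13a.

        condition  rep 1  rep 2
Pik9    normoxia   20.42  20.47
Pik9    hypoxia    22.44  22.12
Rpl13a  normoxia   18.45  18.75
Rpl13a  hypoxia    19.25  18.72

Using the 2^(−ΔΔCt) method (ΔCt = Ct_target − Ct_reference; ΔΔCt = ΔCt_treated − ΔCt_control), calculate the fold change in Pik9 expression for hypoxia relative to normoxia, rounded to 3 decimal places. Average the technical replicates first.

0.366

Mean Ct: Pik9 normoxia 20.445; Pik9 hypoxia 22.280; Rpl13a normoxia 18.600; Rpl13a hypoxia 18.985
ΔCt(normoxia) = 20.445 − 18.600 = 1.845
ΔCt(hypoxia) = 22.280 − 18.985 = 3.295
ΔΔCt = 3.295 − 1.845 = 1.450
Fold change = 2^(−1.450) = 0.3660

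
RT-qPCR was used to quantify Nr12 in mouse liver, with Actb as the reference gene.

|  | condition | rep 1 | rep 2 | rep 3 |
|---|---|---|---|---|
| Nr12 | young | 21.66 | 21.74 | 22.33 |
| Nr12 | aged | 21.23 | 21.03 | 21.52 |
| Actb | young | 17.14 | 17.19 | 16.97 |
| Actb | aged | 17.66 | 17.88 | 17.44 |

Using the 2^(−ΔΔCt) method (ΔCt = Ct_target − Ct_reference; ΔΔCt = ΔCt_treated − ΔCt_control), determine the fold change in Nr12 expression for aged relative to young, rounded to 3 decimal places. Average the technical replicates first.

Mean Ct: Nr12 young 21.910; Nr12 aged 21.260; Actb young 17.100; Actb aged 17.660
ΔCt(young) = 21.910 − 17.100 = 4.810
ΔCt(aged) = 21.260 − 17.660 = 3.600
ΔΔCt = 3.600 − 4.810 = -1.210
Fold change = 2^(−(-1.210)) = 2^1.210 = 2.3134

2.313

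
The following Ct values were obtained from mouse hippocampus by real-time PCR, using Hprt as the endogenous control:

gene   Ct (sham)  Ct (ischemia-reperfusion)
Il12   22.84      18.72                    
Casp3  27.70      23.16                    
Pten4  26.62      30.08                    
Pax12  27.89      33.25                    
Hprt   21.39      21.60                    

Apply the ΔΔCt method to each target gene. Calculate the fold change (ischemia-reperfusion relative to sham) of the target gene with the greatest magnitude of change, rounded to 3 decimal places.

0.028

Il12: ΔΔCt = (18.72−21.60) − (22.84−21.39) = -2.88 − 1.45 = -4.33; fold change = 2^4.33 = 20.112
Casp3: ΔΔCt = (23.16−21.60) − (27.70−21.39) = 1.56 − 6.31 = -4.75; fold change = 2^4.75 = 26.909
Pten4: ΔΔCt = (30.08−21.60) − (26.62−21.39) = 8.48 − 5.23 = 3.25; fold change = 2^-3.25 = 0.105
Pax12: ΔΔCt = (33.25−21.60) − (27.89−21.39) = 11.65 − 6.50 = 5.15; fold change = 2^-5.15 = 0.028
Pax12 has the largest |ΔΔCt| = 5.15.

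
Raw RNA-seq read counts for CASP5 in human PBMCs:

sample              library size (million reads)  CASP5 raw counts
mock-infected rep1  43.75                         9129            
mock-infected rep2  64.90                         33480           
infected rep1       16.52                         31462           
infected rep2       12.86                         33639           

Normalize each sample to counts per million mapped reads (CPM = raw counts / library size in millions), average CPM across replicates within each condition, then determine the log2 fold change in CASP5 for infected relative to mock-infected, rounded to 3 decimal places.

CPM(mock-infected rep1) = 9129 / 43.75 = 208.6629
CPM(mock-infected rep2) = 33480 / 64.90 = 515.8706
CPM(infected rep1) = 31462 / 16.52 = 1904.4794
CPM(infected rep2) = 33639 / 12.86 = 2615.7854
mean CPM(mock-infected) = 362.2667; mean CPM(infected) = 2260.1324
Fold change = 2260.1324 / 362.2667 = 6.23886
log2(6.23886) = 2.6413

2.641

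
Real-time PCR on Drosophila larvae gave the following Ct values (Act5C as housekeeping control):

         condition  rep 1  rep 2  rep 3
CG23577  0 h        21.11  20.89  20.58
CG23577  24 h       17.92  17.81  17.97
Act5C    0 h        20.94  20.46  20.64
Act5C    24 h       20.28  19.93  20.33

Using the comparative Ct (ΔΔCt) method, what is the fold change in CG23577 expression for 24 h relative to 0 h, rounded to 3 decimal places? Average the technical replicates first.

Mean Ct: CG23577 0 h 20.860; CG23577 24 h 17.900; Act5C 0 h 20.680; Act5C 24 h 20.180
ΔCt(0 h) = 20.860 − 20.680 = 0.180
ΔCt(24 h) = 17.900 − 20.180 = -2.280
ΔΔCt = -2.280 − 0.180 = -2.460
Fold change = 2^(−(-2.460)) = 2^2.460 = 5.5022

5.502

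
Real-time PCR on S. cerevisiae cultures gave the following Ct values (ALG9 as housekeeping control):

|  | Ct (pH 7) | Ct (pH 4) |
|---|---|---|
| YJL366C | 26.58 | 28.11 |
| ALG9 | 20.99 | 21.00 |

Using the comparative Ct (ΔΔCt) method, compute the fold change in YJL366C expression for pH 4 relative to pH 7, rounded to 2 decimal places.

0.35

ΔCt(pH 7) = 26.580 − 20.990 = 5.590
ΔCt(pH 4) = 28.110 − 21.000 = 7.110
ΔΔCt = 7.110 − 5.590 = 1.520
Fold change = 2^(−1.520) = 0.349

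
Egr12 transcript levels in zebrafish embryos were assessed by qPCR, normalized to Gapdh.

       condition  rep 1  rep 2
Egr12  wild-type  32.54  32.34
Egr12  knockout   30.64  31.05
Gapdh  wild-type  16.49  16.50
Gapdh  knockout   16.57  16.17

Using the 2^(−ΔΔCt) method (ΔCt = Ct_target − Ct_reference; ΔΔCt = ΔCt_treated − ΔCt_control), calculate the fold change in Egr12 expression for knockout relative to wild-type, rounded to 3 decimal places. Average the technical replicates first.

2.770

Mean Ct: Egr12 wild-type 32.440; Egr12 knockout 30.845; Gapdh wild-type 16.495; Gapdh knockout 16.370
ΔCt(wild-type) = 32.440 − 16.495 = 15.945
ΔCt(knockout) = 30.845 − 16.370 = 14.475
ΔΔCt = 14.475 − 15.945 = -1.470
Fold change = 2^(−(-1.470)) = 2^1.470 = 2.7702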